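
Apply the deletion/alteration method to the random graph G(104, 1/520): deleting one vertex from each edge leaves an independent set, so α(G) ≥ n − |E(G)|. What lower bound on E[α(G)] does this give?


E[|E(G)|] = C(104, 2)·p = 5356 · (1/520) = 103/10.
E[α(G)] ≥ n − E[|E(G)|] = 104 − 103/10 = 937/10.
Numerically: ≈ 93.700.
(This is only a lower bound; the true E[α(G)] may be larger.)

E[α(G)] ≥ 937/10 ≈ 93.700.


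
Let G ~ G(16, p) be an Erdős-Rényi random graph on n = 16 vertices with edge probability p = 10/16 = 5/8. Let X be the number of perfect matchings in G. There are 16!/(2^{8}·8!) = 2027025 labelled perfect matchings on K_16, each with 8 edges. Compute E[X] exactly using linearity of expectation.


K_16 has 16!/(2^{8}·8!) = 2027025 labelled perfect matchings.
For each such perfect matching H, let X_H = 1 if all 8 edges of H are present in G. Then P[X_H = 1] = p^{8} = (5/8)^{8} = 390625/16777216.
Summing the indicators: E[X] = Σ_H E[X_H] = 2027025 · p^{8} = 2027025 · 390625/16777216 = 791806640625/16777216.
Numerically: E[X] ≈ 4.72e+04.

E[X] = 2027025 · (5/8)^{8} = 791806640625/16777216 ≈ 4.72e+04.


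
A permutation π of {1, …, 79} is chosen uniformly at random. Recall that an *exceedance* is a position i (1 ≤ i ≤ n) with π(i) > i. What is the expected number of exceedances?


Write X = Σ_{i=1}^{79} X_i, where X_i = 1_{π(i) > i}.
For each fixed i, π(i) is uniform over {1, …, 79} (marginal of a uniform permutation), so P[π(i) > i] = (n − i)/n. Summing: Σ_{i=1}^{79} (n − i)/n = (0 + 1 + … + 78)/79 = 79(79 − 1)/(2·79) = (79 − 1)/2.
Hence E[X] = Σ_{i=1}^{79} (79 − i)/79 = 39 ≈ 39.00000.

E[X] = 39 = 39.00000.


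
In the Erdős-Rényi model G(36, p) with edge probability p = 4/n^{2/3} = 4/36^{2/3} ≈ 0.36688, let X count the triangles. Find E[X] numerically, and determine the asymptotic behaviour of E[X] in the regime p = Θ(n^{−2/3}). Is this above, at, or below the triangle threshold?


Number of potential triangles: C(36, 3) = 7140.
Each occurs with probability p³ ≈ (0.36688)³ ≈ 4.9382716e-02.
By linearity: E[X] = C(36, 3)·p³ ≈ 7140 · 4.9382716e-02 ≈ 352.59259.
Since α = 2/3 < 1, p = c/n^{2/3} ≫ 1/n is above the triangle threshold p ~ 1/n. Asymptotically E[X] ~ (c³/6)·n^{3(1−α)} = (4³/6)·n^{1} → ∞; triangles are abundant w.h.p.

E[X] ≈ 352.59259; in regime p = Θ(1/n^{2/3}) E[X] diverges (above the triangle threshold p ~ 1/n).


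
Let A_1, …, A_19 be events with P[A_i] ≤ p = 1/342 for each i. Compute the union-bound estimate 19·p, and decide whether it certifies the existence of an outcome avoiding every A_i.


Union bound: P[∪_{i=1}^{19} A_i] ≤ Σ_i P[A_i] ≤ 19·p = 19·(1/342) = 1/18.
Numerically: 1/18 ≈ 0.056.
Is 1/18 < 1? YES.
Since P[∪ A_i] ≤ 1/18 < 1, the complement has P[∩ A_i^c] ≥ 1 − 1/18 = 17/18 > 0, so some outcome avoids every A_i.

19·p = 1/18 ≈ 0.056; existence CERTIFIED by the union bound.


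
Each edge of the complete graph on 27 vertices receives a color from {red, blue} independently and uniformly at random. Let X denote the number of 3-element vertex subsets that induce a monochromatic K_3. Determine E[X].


Let X = Σ_S X_S over the C(27, 3) = 2925 subsets S of size 3, where X_S = 1 if the K_3 on S is monochromatic.
For a fixed S, the K_3 on S has C(3, 2) = 3 edges. P[all 3 edges red] = (1/2)^3, and likewise for blue, so P[monochromatic] = 2·(1/2)^3 = 2^{1 − 3} = 1/4.
By linearity: E[X] = C(27, 3) · 2^{1 − 3} = 2925 · 1/4 = 2925/4.
Numerically: E[X] ≈ 731.250.

E[X] = C(27,3)·2^(1−C(3,2)) = 2925/4 ≈ 731.250.


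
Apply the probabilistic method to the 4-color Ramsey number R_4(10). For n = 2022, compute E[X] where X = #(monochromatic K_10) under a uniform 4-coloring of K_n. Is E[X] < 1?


E[X] = C(2022, 10) · 4^{1 − 45} = 307870445231474093395937796 · 4^{−44} = 307870445231474093395937796/309485009821345068724781056.
As a reduced fraction: E[X] = 76967611307868523348984449/77371252455336267181195264 ≈ 0.9947831.
Is E[X] < 1? YES.
Since E[X] < 1, there exists a 4-coloring of K_{2022} with no monochromatic K_10; hence R_4(10) > 2022.

E[X] = 76967611307868523348984449/77371252455336267181195264 ≈ 0.9947831; E[X] < 1, so R_4(10) > 2022.


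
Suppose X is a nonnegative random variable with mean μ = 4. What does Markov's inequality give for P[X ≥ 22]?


μ = E[X] = 4, a = 22.
Markov: P[X ≥ 22] ≤ μ/a = (4)/22 = 2/11.
Numerically: ≈ 0.18182.
(Since a = 22 > μ = 4.00000, the bound 2/11 is < 1 and informative.)

P[X ≥ 22] ≤ 2/11 ≈ 0.18182.


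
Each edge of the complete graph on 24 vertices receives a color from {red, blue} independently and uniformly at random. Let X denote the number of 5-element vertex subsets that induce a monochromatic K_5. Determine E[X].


Let X = Σ_S X_S over the C(24, 5) = 42504 subsets S of size 5, where X_S = 1 if the K_5 on S is monochromatic.
For a fixed S, the K_5 on S has C(5, 2) = 10 edges. P[all 10 edges red] = (1/2)^10, and likewise for blue, so P[monochromatic] = 2·(1/2)^10 = 2^{1 − 10} = 1/512.
By linearity of expectation: E[X] = C(24, 5) · 2^{1 − 10} = 42504 · 1/512 = 5313/64.
Numerically: E[X] ≈ 83.0156.

E[X] = C(24,5)·2^(1−C(5,2)) = 5313/64 ≈ 83.0156.


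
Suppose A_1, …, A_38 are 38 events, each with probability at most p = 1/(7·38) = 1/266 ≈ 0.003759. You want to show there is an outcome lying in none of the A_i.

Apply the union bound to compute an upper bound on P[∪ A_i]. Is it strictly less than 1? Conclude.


Union bound: P[∪_{i=1}^{38} A_i] ≤ Σ_i P[A_i] ≤ 38·p = 38·(1/266) = 1/7.
Numerically: 1/7 ≈ 0.142857.
Is 1/7 < 1? YES.
Since P[∪ A_i] ≤ 1/7 < 1, the complement has P[∩ A_i^c] ≥ 1 − 1/7 = 6/7 > 0, so some outcome avoids every A_i.

38·p = 1/7 ≈ 0.142857; existence CERTIFIED by the union bound.


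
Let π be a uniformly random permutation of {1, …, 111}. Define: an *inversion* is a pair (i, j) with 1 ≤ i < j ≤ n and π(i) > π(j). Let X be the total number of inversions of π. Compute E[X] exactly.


Write X = Σ X_I over the C(111, 2) = 6105 pairs i < j, with X_I the indicator of one inversion.
There are 6105 indicators.
For each fixed pair i < j, the values π(i) and π(j) are two distinct elements of {1, …, 111} in uniformly random order; by symmetry P[π(i) > π(j)] = 1/2.
By linearity: E[X] = 6105 · (1/2) = C(111, 2) · (1/2) = 6105/2 = 6105/2 ≈ 3052.500.

E[X] = 6105/2 = 3052.500.


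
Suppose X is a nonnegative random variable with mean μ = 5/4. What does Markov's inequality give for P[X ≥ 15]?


μ = E[X] = 5/4, a = 15.
Markov: P[X ≥ 15] ≤ μ/a = (5/4)/15 = 1/12.
Numerically: ≈ 0.083.
(Since a = 15 > μ = 1.250, the bound 1/12 is < 1 and informative.)

P[X ≥ 15] ≤ 1/12 ≈ 0.083.


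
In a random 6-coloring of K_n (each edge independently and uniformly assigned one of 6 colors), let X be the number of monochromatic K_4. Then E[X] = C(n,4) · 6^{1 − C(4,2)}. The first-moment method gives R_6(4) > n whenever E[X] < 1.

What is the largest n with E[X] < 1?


We need C(n, 4) · 6^{1 − 6} < 1, i.e. C(n, 4) < 6^{6 − 1} = 7776.
Check values of n near the boundary:
  n = 17: C(17, 4) = 2380; 2380 < 7776? YES
  n = 18: C(18, 4) = 3060; 3060 < 7776? YES
  n = 19: C(19, 4) = 3876; 3876 < 7776? YES
  n = 20: C(20, 4) = 4845; 4845 < 7776? YES
  n = 21: C(21, 4) = 5985; 5985 < 7776? YES
  n = 22: C(22, 4) = 7315; 7315 < 7776? YES
  n = 23: C(23, 4) = 8855; 8855 < 7776? NO
  n = 24: C(24, 4) = 10626; 10626 < 7776? NO
The largest n with C(n, 4) < 7776 is n = 22 (where E[X] = 7315/7776 ≈ 0.940715). Hence R_6(4) > 22, i.e. R_6(4) ≥ 23.

Largest n = 22; hence R_6(4) > 22.


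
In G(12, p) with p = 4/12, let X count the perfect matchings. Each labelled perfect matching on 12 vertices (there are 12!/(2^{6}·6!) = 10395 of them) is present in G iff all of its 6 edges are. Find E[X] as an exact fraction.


K_12 has 12!/(2^{6}·6!) = 10395 labelled perfect matchings.
For each such perfect matching H, let X_H = 1 if all 6 edges of H are present in G. Then P[X_H = 1] = p^{6} = (1/3)^{6} = 1/729.
By linearity: E[X] = Σ_H E[X_H] = 10395 · p^{6} = 10395 · 1/729 = 385/27.
Numerically: E[X] ≈ 14.3.

E[X] = 10395 · (1/3)^{6} = 385/27 ≈ 14.3.


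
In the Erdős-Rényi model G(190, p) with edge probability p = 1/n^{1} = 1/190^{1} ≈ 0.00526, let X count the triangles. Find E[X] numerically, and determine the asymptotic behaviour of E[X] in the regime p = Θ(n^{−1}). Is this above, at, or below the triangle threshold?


Number of potential triangles: C(190, 3) = 1125180.
Each occurs with probability p³ ≈ (0.00526)³ ≈ 1.45794e-07.
By linearity: E[X] = C(190, 3)·p³ ≈ 1125180 · 1.45794e-07 ≈ 0.164.
Here α = 1, so p = 1/n is exactly at the triangle threshold p ~ 1/n. Asymptotically E[X] → c³/6 = 1³/6 = 1/6 ≈ 0.167, a bounded constant. In this regime the triangle count is asymptotically Poisson(c³/6).

E[X] ≈ 0.164; in regime p = Θ(1/n^{1}) E[X] stays bounded (at the triangle threshold p ~ 1/n).


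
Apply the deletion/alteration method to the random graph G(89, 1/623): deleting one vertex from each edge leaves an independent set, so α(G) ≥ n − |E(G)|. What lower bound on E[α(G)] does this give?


E[|E(G)|] = C(89, 2)·p = 3916 · (1/623) = 44/7.
E[α(G)] ≥ n − E[|E(G)|] = 89 − 44/7 = 579/7.
Numerically: ≈ 82.714286.
(This is only a lower bound; the true E[α(G)] may be larger.)

E[α(G)] ≥ 579/7 ≈ 82.714286.


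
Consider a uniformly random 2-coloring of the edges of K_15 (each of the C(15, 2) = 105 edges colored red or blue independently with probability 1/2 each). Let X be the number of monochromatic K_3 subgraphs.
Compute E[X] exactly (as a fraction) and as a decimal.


Let X = Σ_S X_S over the C(15, 3) = 455 subsets S of size 3, where X_S = 1 if the K_3 on S is monochromatic.
For a fixed S, the K_3 on S has C(3, 2) = 3 edges. P[all 3 edges red] = (1/2)^3, and likewise for blue, so P[monochromatic] = 2·(1/2)^3 = 2^{1 − 3} = 1/4.
By linearity of expectation: E[X] = C(15, 3) · 2^{1 − 3} = 455 · 1/4 = 455/4.
Numerically: E[X] ≈ 113.75000.

E[X] = C(15,3)·2^(1−C(3,2)) = 455/4 ≈ 113.75000.


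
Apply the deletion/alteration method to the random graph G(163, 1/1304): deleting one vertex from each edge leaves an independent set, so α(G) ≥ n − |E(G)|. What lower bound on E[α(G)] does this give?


E[|E(G)|] = C(163, 2)·p = 13203 · (1/1304) = 81/8.
E[α(G)] ≥ n − E[|E(G)|] = 163 − 81/8 = 1223/8.
Numerically: ≈ 152.875.
(This is only a lower bound; the true E[α(G)] may be larger.)

E[α(G)] ≥ 1223/8 ≈ 152.875.


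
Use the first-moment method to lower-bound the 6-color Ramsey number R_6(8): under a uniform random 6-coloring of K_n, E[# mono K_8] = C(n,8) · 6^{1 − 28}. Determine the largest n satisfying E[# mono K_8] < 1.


We need C(n, 8) · 6^{1 − 28} < 1, i.e. C(n, 8) < 6^{28 − 1} = 1023490369077469249536.
Check values of n near the boundary:
  n = 1589: C(1589, 8) = 990389025825605844438; 990389025825605844438 < 1023490369077469249536? YES
  n = 1590: C(1590, 8) = 995397314198933813310; 995397314198933813310 < 1023490369077469249536? YES
  n = 1591: C(1591, 8) = 1000427749141189953870; 1000427749141189953870 < 1023490369077469249536? YES
  n = 1592: C(1592, 8) = 1005480414540892933435; 1005480414540892933435 < 1023490369077469249536? YES
  n = 1593: C(1593, 8) = 1010555394551193970323; 1010555394551193970323 < 1023490369077469249536? YES
  n = 1594: C(1594, 8) = 1015652773590544255167; 1015652773590544255167 < 1023490369077469249536? YES
  n = 1595: C(1595, 8) = 1020772636343363633895; 1020772636343363633895 < 1023490369077469249536? YES
  n = 1596: C(1596, 8) = 1025915067760710553965; 1025915067760710553965 < 1023490369077469249536? NO
The largest n with C(n, 8) < 1023490369077469249536 is n = 1595 (where E[X] = 113419181815929292655/113721152119718805504 ≈ 0.997345). Hence R_6(8) > 1595, i.e. R_6(8) ≥ 1596.

Largest n = 1595; hence R_6(8) > 1595.


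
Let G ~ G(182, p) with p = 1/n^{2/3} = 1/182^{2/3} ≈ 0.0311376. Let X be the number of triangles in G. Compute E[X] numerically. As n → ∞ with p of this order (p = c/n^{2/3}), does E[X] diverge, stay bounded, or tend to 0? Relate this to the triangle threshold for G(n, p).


Number of potential triangles: C(182, 3) = 988260.
Each occurs with probability p³ ≈ (0.0311376)³ ≈ 3.01895906e-05.
By linearity: E[X] = C(182, 3)·p³ ≈ 988260 · 3.01895906e-05 ≈ 29.835165.
Since α = 2/3 < 1, p = c/n^{2/3} ≫ 1/n is above the triangle threshold p ~ 1/n. Asymptotically E[X] ~ (c³/6)·n^{3(1−α)} = (1³/6)·n^{1} → ∞; triangles are abundant w.h.p.

E[X] ≈ 29.835165; in regime p = Θ(1/n^{2/3}) E[X] diverges (above the triangle threshold p ~ 1/n).


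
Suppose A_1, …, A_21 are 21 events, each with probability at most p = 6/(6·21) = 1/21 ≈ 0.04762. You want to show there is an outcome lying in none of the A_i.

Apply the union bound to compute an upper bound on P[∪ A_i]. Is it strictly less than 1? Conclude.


Union bound: P[∪_{i=1}^{21} A_i] ≤ Σ_i P[A_i] ≤ 21·p = 21·(1/21) = 1.
Numerically: 1 ≈ 1.00000.
Is 1 < 1? NO.
Since the bound 1 is ≥ 1, the union bound is uninformative here; it does NOT by itself certify existence.

21·p = 1 ≈ 1.00000; existence NOT certified by the union bound.


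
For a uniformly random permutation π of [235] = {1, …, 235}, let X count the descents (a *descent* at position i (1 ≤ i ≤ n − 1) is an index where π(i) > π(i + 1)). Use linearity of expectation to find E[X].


Write X = Σ X_I over i = 1, …, 234, with X_I the indicator of one descent.
There are 234 indicators.
For each fixed i, the pair (π(i), π(i+1)) is a uniformly random ordered pair of distinct values from {1, …, 235}; by symmetry P[π(i) > π(i+1)] = 1/2.
By linearity: E[X] = 234 · (1/2) = (235 − 1) · (1/2) = 117 ≈ 117.000.

E[X] = 117 = 117.000.


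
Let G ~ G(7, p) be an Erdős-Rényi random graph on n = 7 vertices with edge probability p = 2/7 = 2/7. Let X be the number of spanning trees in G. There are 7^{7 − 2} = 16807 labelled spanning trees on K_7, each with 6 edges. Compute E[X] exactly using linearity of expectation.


K_7 has 7^{7 − 2} = 16807 labelled spanning trees.
For each such spanning tree H, let X_H = 1 if all 6 edges of H are present in G. Then P[X_H = 1] = p^{6} = (2/7)^{6} = 64/117649.
By linearity of expectation: E[X] = Σ_H E[X_H] = 16807 · p^{6} = 16807 · 64/117649 = 64/7.
Numerically: E[X] ≈ 9.1429.

E[X] = 16807 · (2/7)^{6} = 64/7 ≈ 9.1429.


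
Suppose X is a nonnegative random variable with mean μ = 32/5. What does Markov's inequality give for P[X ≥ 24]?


μ = E[X] = 32/5, a = 24.
Markov: P[X ≥ 24] ≤ μ/a = (32/5)/24 = 4/15.
Numerically: ≈ 0.26667.
(Since a = 24 > μ = 6.40000, the bound 4/15 is < 1 and informative.)

P[X ≥ 24] ≤ 4/15 ≈ 0.26667.


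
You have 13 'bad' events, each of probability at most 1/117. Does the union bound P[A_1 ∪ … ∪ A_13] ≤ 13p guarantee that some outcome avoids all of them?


Union bound: P[∪_{i=1}^{13} A_i] ≤ Σ_i P[A_i] ≤ 13·p = 13·(1/117) = 1/9.
Numerically: 1/9 ≈ 0.1111111.
Is 1/9 < 1? YES.
Since P[∪ A_i] ≤ 1/9 < 1, the complement has P[∩ A_i^c] ≥ 1 − 1/9 = 8/9 > 0, so some outcome avoids every A_i.

13·p = 1/9 ≈ 0.1111111; existence CERTIFIED by the union bound.


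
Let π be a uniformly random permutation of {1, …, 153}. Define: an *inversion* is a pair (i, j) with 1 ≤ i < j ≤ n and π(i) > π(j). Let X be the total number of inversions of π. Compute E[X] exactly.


Write X = Σ X_I over the C(153, 2) = 11628 pairs i < j, with X_I the indicator of one inversion.
There are 11628 indicators.
For each fixed pair i < j, the values π(i) and π(j) are two distinct elements of {1, …, 153} in uniformly random order; by symmetry P[π(i) > π(j)] = 1/2.
By linearity: E[X] = 11628 · (1/2) = C(153, 2) · (1/2) = 11628/2 = 5814 ≈ 5814.000.

E[X] = 5814 = 5814.000.


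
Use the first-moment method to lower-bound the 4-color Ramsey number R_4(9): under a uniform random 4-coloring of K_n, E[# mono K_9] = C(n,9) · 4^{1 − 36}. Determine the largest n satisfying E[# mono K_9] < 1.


We need C(n, 9) · 4^{1 − 36} < 1, i.e. C(n, 9) < 4^{36 − 1} = 1180591620717411303424.
Check values of n near the boundary:
  n = 912: C(912, 9) = 1156095740032081475120; 1156095740032081475120 < 1180591620717411303424? YES
  n = 913: C(913, 9) = 1167605542753639808390; 1167605542753639808390 < 1180591620717411303424? YES
  n = 914: C(914, 9) = 1179217089587653905932; 1179217089587653905932 < 1180591620717411303424? YES
  n = 915: C(915, 9) = 1190931166636537885130; 1190931166636537885130 < 1180591620717411303424? NO
  n = 916: C(916, 9) = 1202748565202942340440; 1202748565202942340440 < 1180591620717411303424? NO
  n = 917: C(917, 9) = 1214670081818390006810; 1214670081818390006810 < 1180591620717411303424? NO
The largest n with C(n, 9) < 1180591620717411303424 is n = 914 (where E[X] = 294804272396913476483/295147905179352825856 ≈ 0.998836). Hence R_4(9) > 914, i.e. R_4(9) ≥ 915.

Largest n = 914; hence R_4(9) > 914.


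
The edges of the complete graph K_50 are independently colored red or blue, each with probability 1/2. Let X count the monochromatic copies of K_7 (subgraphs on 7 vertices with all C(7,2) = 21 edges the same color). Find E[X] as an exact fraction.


Let X = Σ_S X_S over the C(50, 7) = 99884400 subsets S of size 7, where X_S = 1 if the K_7 on S is monochromatic.
For a fixed S, the K_7 on S has C(7, 2) = 21 edges. P[all 21 edges red] = (1/2)^21, and likewise for blue, so P[monochromatic] = 2·(1/2)^21 = 2^{1 − 21} = 1/1048576.
By linearity: E[X] = C(50, 7) · 2^{1 − 21} = 99884400 · 1/1048576 = 6242775/65536.
Numerically: E[X] ≈ 95.257.

E[X] = C(50,7)·2^(1−C(7,2)) = 6242775/65536 ≈ 95.257.


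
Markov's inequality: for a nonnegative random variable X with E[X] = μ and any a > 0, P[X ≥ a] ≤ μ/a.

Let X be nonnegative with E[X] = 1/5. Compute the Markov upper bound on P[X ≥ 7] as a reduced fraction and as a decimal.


μ = E[X] = 1/5, a = 7.
Markov: P[X ≥ 7] ≤ μ/a = (1/5)/7 = 1/35.
Numerically: ≈ 0.0286.
(Since a = 7 > μ = 0.2000, the bound 1/35 is < 1 and informative.)

P[X ≥ 7] ≤ 1/35 ≈ 0.0286.


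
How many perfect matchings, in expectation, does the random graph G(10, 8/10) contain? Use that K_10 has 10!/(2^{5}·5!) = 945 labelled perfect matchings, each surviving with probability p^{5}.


K_10 has 10!/(2^{5}·5!) = 945 labelled perfect matchings.
For each such perfect matching H, let X_H = 1 if all 5 edges of H are present in G. Then P[X_H = 1] = p^{5} = (4/5)^{5} = 1024/3125.
Summing the indicators: E[X] = Σ_H E[X_H] = 945 · p^{5} = 945 · 1024/3125 = 193536/625.
Numerically: E[X] ≈ 310.

E[X] = 945 · (4/5)^{5} = 193536/625 ≈ 310.


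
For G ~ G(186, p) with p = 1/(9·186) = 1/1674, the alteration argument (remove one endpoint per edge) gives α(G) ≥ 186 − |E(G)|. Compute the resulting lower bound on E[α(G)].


E[|E(G)|] = C(186, 2)·p = 17205 · (1/1674) = 185/18.
E[α(G)] ≥ n − E[|E(G)|] = 186 − 185/18 = 3163/18.
Numerically: ≈ 175.722222.
(This is only a lower bound; the true E[α(G)] may be larger.)

E[α(G)] ≥ 3163/18 ≈ 175.722222.


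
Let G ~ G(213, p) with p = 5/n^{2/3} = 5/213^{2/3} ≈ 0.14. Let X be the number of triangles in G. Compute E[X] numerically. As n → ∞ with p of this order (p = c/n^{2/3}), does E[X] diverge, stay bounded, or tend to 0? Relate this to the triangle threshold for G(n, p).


Number of potential triangles: C(213, 3) = 1587986.
Each occurs with probability p³ ≈ (0.14)³ ≈ 2.75519e-03.
By linearity: E[X] = C(213, 3)·p³ ≈ 1587986 · 2.75519e-03 ≈ 4375.196.
Since α = 2/3 < 1, p = c/n^{2/3} ≫ 1/n is above the triangle threshold p ~ 1/n. Asymptotically E[X] ~ (c³/6)·n^{3(1−α)} = (5³/6)·n^{1} → ∞; triangles are abundant w.h.p.

E[X] ≈ 4375.196; in regime p = Θ(1/n^{2/3}) E[X] diverges (above the triangle threshold p ~ 1/n).


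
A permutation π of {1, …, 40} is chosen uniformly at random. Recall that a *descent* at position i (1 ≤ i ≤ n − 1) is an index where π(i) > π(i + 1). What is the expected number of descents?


Write X = Σ X_I over i = 1, …, 39, with X_I the indicator of one descent.
There are 39 indicators.
For each fixed i, the pair (π(i), π(i+1)) is a uniformly random ordered pair of distinct values from {1, …, 40}; by symmetry P[π(i) > π(i+1)] = 1/2.
By linearity: E[X] = 39 · (1/2) = (40 − 1) · (1/2) = 39/2 ≈ 19.50000.

E[X] = 39/2 = 19.50000.


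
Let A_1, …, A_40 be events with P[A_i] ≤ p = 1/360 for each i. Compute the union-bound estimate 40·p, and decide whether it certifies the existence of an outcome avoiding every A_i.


Union bound: P[∪_{i=1}^{40} A_i] ≤ Σ_i P[A_i] ≤ 40·p = 40·(1/360) = 1/9.
Numerically: 1/9 ≈ 0.111111.
Is 1/9 < 1? YES.
Since P[∪ A_i] ≤ 1/9 < 1, the complement has P[∩ A_i^c] ≥ 1 − 1/9 = 8/9 > 0, so some outcome avoids every A_i.

40·p = 1/9 ≈ 0.111111; existence CERTIFIED by the union bound.


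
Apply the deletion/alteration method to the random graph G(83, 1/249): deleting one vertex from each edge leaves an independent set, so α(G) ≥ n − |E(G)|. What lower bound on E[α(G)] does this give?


E[|E(G)|] = C(83, 2)·p = 3403 · (1/249) = 41/3.
E[α(G)] ≥ n − E[|E(G)|] = 83 − 41/3 = 208/3.
Numerically: ≈ 69.333.
(This is only a lower bound; the true E[α(G)] may be larger.)

E[α(G)] ≥ 208/3 ≈ 69.333.


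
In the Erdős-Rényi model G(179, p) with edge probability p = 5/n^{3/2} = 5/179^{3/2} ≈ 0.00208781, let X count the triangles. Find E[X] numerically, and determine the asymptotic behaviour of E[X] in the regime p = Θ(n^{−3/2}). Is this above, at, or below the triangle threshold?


Number of potential triangles: C(179, 3) = 939929.
Each occurs with probability p³ ≈ (0.00208781)³ ≈ 9.10062824e-09.
By linearity: E[X] = C(179, 3)·p³ ≈ 939929 · 9.10062824e-09 ≈ 0.008554.
Since α = 3/2 > 1, p = c/n^{3/2} = o(1/n) is below the triangle threshold p ~ 1/n. Asymptotically E[X] ~ (c³/6)·n^{3(1−α)} = (5³/6)·n^{-1.5} → 0, so by Markov's inequality G has no triangles w.h.p.

E[X] ≈ 0.008554; in regime p = Θ(1/n^{3/2}) E[X] tends to 0 (below the triangle threshold p ~ 1/n).


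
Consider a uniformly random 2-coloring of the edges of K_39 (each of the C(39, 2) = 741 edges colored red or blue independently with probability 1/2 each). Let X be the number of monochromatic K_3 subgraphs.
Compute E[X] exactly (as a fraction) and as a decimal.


Let X = Σ_S X_S over the C(39, 3) = 9139 subsets S of size 3, where X_S = 1 if the K_3 on S is monochromatic.
For a fixed S, the K_3 on S has C(3, 2) = 3 edges. P[all 3 edges red] = (1/2)^3, and likewise for blue, so P[monochromatic] = 2·(1/2)^3 = 2^{1 − 3} = 1/4.
By linearity: E[X] = C(39, 3) · 2^{1 − 3} = 9139 · 1/4 = 9139/4.
Numerically: E[X] ≈ 2284.7500.

E[X] = C(39,3)·2^(1−C(3,2)) = 9139/4 ≈ 2284.7500.


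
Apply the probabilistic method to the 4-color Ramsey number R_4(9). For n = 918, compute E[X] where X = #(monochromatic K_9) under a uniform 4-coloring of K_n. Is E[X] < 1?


E[X] = C(918, 9) · 4^{1 − 36} = 1226696518272037432620 · 4^{−35} = 1226696518272037432620/1180591620717411303424.
As a reduced fraction: E[X] = 306674129568009358155/295147905179352825856 ≈ 1.0391.
Is E[X] < 1? NO.
Since E[X] ≥ 1, the first-moment bound is inconclusive at n = 918; it does NOT by itself certify R_4(9) > 918.

E[X] = 306674129568009358155/295147905179352825856 ≈ 1.0391; E[X] ≥ 1; first-moment method inconclusive here.


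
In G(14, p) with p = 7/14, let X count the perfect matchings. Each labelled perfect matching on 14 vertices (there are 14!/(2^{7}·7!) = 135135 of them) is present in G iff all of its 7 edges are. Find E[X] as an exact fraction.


K_14 has 14!/(2^{7}·7!) = 135135 labelled perfect matchings.
For each such perfect matching H, let X_H = 1 if all 7 edges of H are present in G. Then P[X_H = 1] = p^{7} = (1/2)^{7} = 1/128.
By linearity of expectation: E[X] = Σ_H E[X_H] = 135135 · p^{7} = 135135 · 1/128 = 135135/128.
Numerically: E[X] ≈ 1055.74.

E[X] = 135135 · (1/2)^{7} = 135135/128 ≈ 1055.74.


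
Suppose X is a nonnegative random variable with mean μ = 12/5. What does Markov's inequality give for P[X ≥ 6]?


μ = E[X] = 12/5, a = 6.
Markov: P[X ≥ 6] ≤ μ/a = (12/5)/6 = 2/5.
Numerically: ≈ 0.4000.
(Since a = 6 > μ = 2.4000, the bound 2/5 is < 1 and informative.)

P[X ≥ 6] ≤ 2/5 ≈ 0.4000.


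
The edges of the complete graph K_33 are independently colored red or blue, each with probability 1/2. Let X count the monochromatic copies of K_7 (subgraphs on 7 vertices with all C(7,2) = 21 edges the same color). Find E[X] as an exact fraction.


Let X = Σ_S X_S over the C(33, 7) = 4272048 subsets S of size 7, where X_S = 1 if the K_7 on S is monochromatic.
For a fixed S, the K_7 on S has C(7, 2) = 21 edges. P[all 21 edges red] = (1/2)^21, and likewise for blue, so P[monochromatic] = 2·(1/2)^21 = 2^{1 − 21} = 1/1048576.
Summing: E[X] = C(33, 7) · 2^{1 − 21} = 4272048 · 1/1048576 = 267003/65536.
Numerically: E[X] ≈ 4.074142.

E[X] = C(33,7)·2^(1−C(7,2)) = 267003/65536 ≈ 4.074142.


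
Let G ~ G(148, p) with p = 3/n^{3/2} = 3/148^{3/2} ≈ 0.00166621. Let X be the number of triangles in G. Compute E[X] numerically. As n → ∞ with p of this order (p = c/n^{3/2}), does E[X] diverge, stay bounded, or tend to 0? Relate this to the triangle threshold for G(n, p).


Number of potential triangles: C(148, 3) = 529396.
Each occurs with probability p³ ≈ (0.00166621)³ ≈ 4.62579141e-09.
By linearity: E[X] = C(148, 3)·p³ ≈ 529396 · 4.62579141e-09 ≈ 0.002449.
Since α = 3/2 > 1, p = c/n^{3/2} = o(1/n) is below the triangle threshold p ~ 1/n. Asymptotically E[X] ~ (c³/6)·n^{3(1−α)} = (3³/6)·n^{-1.5} → 0, so by Markov's inequality G has no triangles w.h.p.

E[X] ≈ 0.002449; in regime p = Θ(1/n^{3/2}) E[X] tends to 0 (below the triangle threshold p ~ 1/n).


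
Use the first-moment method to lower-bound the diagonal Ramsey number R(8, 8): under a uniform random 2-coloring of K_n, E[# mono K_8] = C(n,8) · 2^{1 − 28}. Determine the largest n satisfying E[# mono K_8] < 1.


We need C(n, 8) · 2^{1 − 28} < 1, i.e. C(n, 8) < 2^{28 − 1} = 134217728.
Check values of n near the boundary:
  n = 39: C(39, 8) = 61523748; 61523748 < 134217728? YES
  n = 40: C(40, 8) = 76904685; 76904685 < 134217728? YES
  n = 41: C(41, 8) = 95548245; 95548245 < 134217728? YES
  n = 42: C(42, 8) = 118030185; 118030185 < 134217728? YES
  n = 43: C(43, 8) = 145008513; 145008513 < 134217728? NO
  n = 44: C(44, 8) = 177232627; 177232627 < 134217728? NO
  n = 45: C(45, 8) = 215553195; 215553195 < 134217728? NO
The largest n with C(n, 8) < 134217728 is n = 42 (where E[X] = 118030185/134217728 ≈ 0.879393). Hence R(8, 8) > 42, i.e. R(8, 8) ≥ 43.

Largest n = 42; hence R(8, 8) > 42.


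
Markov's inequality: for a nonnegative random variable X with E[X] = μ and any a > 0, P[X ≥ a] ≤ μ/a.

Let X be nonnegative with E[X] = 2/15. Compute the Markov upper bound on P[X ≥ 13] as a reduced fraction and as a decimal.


μ = E[X] = 2/15, a = 13.
Markov: P[X ≥ 13] ≤ μ/a = (2/15)/13 = 2/195.
Numerically: ≈ 0.010256.
(Since a = 13 > μ = 0.133333, the bound 2/195 is < 1 and informative.)

P[X ≥ 13] ≤ 2/195 ≈ 0.010256.


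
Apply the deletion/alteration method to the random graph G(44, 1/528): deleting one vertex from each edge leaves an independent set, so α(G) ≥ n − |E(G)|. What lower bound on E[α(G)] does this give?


E[|E(G)|] = C(44, 2)·p = 946 · (1/528) = 43/24.
E[α(G)] ≥ n − E[|E(G)|] = 44 − 43/24 = 1013/24.
Numerically: ≈ 42.208333.
(This is only a lower bound; the true E[α(G)] may be larger.)

E[α(G)] ≥ 1013/24 ≈ 42.208333.


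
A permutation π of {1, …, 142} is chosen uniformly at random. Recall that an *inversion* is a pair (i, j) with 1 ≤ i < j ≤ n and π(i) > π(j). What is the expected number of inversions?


Write X = Σ X_I over the C(142, 2) = 10011 pairs i < j, with X_I the indicator of one inversion.
There are 10011 indicators.
For each fixed pair i < j, the values π(i) and π(j) are two distinct elements of {1, …, 142} in uniformly random order; by symmetry P[π(i) > π(j)] = 1/2.
By linearity: E[X] = 10011 · (1/2) = C(142, 2) · (1/2) = 10011/2 = 10011/2 ≈ 5005.50000.

E[X] = 10011/2 = 5005.50000.


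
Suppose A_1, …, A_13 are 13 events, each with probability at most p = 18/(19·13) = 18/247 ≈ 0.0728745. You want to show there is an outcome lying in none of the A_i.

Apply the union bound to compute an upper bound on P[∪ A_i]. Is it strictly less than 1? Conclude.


Union bound: P[∪_{i=1}^{13} A_i] ≤ Σ_i P[A_i] ≤ 13·p = 13·(18/247) = 18/19.
Numerically: 18/19 ≈ 0.9473684.
Is 18/19 < 1? YES.
Since P[∪ A_i] ≤ 18/19 < 1, the complement has P[∩ A_i^c] ≥ 1 − 18/19 = 1/19 > 0, so some outcome avoids every A_i.

13·p = 18/19 ≈ 0.9473684; existence CERTIFIED by the union bound.


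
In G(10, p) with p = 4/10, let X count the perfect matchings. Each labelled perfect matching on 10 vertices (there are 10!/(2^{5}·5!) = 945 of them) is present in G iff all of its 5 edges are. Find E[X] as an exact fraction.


K_10 has 10!/(2^{5}·5!) = 945 labelled perfect matchings.
For each such perfect matching H, let X_H = 1 if all 5 edges of H are present in G. Then P[X_H = 1] = p^{5} = (2/5)^{5} = 32/3125.
Summing the indicators: E[X] = Σ_H E[X_H] = 945 · p^{5} = 945 · 32/3125 = 6048/625.
Numerically: E[X] ≈ 9.677.

E[X] = 945 · (2/5)^{5} = 6048/625 ≈ 9.677.


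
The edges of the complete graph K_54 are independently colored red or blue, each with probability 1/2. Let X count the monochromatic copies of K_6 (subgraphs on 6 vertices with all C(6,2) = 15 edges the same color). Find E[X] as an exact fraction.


Let X = Σ_S X_S over the C(54, 6) = 25827165 subsets S of size 6, where X_S = 1 if the K_6 on S is monochromatic.
For a fixed S, the K_6 on S has C(6, 2) = 15 edges. P[all 15 edges red] = (1/2)^15, and likewise for blue, so P[monochromatic] = 2·(1/2)^15 = 2^{1 − 15} = 1/16384.
By linearity: E[X] = C(54, 6) · 2^{1 − 15} = 25827165 · 1/16384 = 25827165/16384.
Numerically: E[X] ≈ 1576.365051.

E[X] = C(54,6)·2^(1−C(6,2)) = 25827165/16384 ≈ 1576.365051.


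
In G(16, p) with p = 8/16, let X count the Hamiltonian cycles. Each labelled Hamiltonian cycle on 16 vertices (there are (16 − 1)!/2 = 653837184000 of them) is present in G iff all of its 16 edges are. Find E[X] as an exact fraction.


K_16 has (16 − 1)!/2 = 653837184000 labelled Hamiltonian cycles.
For each such Hamiltonian cycle H, let X_H = 1 if all 16 edges of H are present in G. Then P[X_H = 1] = p^{16} = (1/2)^{16} = 1/65536.
By linearity of expectation: E[X] = Σ_H E[X_H] = 653837184000 · p^{16} = 653837184000 · 1/65536 = 638512875/64.
Numerically: E[X] ≈ 9.98e+06.

E[X] = 653837184000 · (1/2)^{16} = 638512875/64 ≈ 9.98e+06.


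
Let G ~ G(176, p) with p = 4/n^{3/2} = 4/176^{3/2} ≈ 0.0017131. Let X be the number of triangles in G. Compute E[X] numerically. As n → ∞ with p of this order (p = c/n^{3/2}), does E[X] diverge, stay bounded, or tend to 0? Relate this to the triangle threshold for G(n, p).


Number of potential triangles: C(176, 3) = 893200.
Each occurs with probability p³ ≈ (0.0017131)³ ≈ 5.0277418e-09.
By linearity: E[X] = C(176, 3)·p³ ≈ 893200 · 5.0277418e-09 ≈ 0.00449.
Since α = 3/2 > 1, p = c/n^{3/2} = o(1/n) is below the triangle threshold p ~ 1/n. Asymptotically E[X] ~ (c³/6)·n^{3(1−α)} = (4³/6)·n^{-1.5} → 0, so by Markov's inequality G has no triangles w.h.p.

E[X] ≈ 0.00449; in regime p = Θ(1/n^{3/2}) E[X] tends to 0 (below the triangle threshold p ~ 1/n).


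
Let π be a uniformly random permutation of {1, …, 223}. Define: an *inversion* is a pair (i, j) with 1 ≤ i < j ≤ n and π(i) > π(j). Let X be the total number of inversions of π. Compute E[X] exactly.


Write X = Σ X_I over the C(223, 2) = 24753 pairs i < j, with X_I the indicator of one inversion.
There are 24753 indicators.
For each fixed pair i < j, the values π(i) and π(j) are two distinct elements of {1, …, 223} in uniformly random order; by symmetry P[π(i) > π(j)] = 1/2.
By linearity: E[X] = 24753 · (1/2) = C(223, 2) · (1/2) = 24753/2 = 24753/2 ≈ 12376.50000.

E[X] = 24753/2 = 12376.50000.


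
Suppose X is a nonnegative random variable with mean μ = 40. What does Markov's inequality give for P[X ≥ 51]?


μ = E[X] = 40, a = 51.
Markov: P[X ≥ 51] ≤ μ/a = (40)/51 = 40/51.
Numerically: ≈ 0.784314.
(Since a = 51 > μ = 40.000000, the bound 40/51 is < 1 and informative.)

P[X ≥ 51] ≤ 40/51 ≈ 0.784314.


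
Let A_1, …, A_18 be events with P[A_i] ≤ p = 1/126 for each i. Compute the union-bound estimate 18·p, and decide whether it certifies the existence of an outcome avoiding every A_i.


Union bound: P[∪_{i=1}^{18} A_i] ≤ Σ_i P[A_i] ≤ 18·p = 18·(1/126) = 1/7.
Numerically: 1/7 ≈ 0.143.
Is 1/7 < 1? YES.
Since P[∪ A_i] ≤ 1/7 < 1, the complement has P[∩ A_i^c] ≥ 1 − 1/7 = 6/7 > 0, so some outcome avoids every A_i.

18·p = 1/7 ≈ 0.143; existence CERTIFIED by the union bound.


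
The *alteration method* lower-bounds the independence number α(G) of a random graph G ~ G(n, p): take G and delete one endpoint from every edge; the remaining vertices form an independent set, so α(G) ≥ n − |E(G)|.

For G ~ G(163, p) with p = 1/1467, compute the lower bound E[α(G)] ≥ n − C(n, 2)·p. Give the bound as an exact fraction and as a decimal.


E[|E(G)|] = C(163, 2)·p = 13203 · (1/1467) = 9.
E[α(G)] ≥ n − E[|E(G)|] = 163 − 9 = 154.
Numerically: ≈ 154.000000.
(This is only a lower bound; the true E[α(G)] may be larger.)

E[α(G)] ≥ 154 ≈ 154.000000.


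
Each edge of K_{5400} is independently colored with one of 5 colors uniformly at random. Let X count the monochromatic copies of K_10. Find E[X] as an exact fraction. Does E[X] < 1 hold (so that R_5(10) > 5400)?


E[X] = C(5400, 10) · 5^{1 − 45} = 5761735538961887279463031445160 · 5^{−44} = 5761735538961887279463031445160/5684341886080801486968994140625.
As a reduced fraction: E[X] = 1152347107792377455892606289032/1136868377216160297393798828125 ≈ 1.01362.
Is E[X] < 1? NO.
Since E[X] ≥ 1, the first-moment bound is inconclusive at n = 5400; it does NOT by itself certify R_5(10) > 5400.

E[X] = 1152347107792377455892606289032/1136868377216160297393798828125 ≈ 1.01362; E[X] ≥ 1; first-moment method inconclusive here.


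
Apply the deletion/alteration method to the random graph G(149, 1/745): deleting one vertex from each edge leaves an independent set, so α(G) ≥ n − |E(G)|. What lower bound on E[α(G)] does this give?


E[|E(G)|] = C(149, 2)·p = 11026 · (1/745) = 74/5.
E[α(G)] ≥ n − E[|E(G)|] = 149 − 74/5 = 671/5.
Numerically: ≈ 134.20000.
(This is only a lower bound; the true E[α(G)] may be larger.)

E[α(G)] ≥ 671/5 ≈ 134.20000.


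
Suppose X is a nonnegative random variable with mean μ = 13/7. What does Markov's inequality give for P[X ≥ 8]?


μ = E[X] = 13/7, a = 8.
Markov: P[X ≥ 8] ≤ μ/a = (13/7)/8 = 13/56.
Numerically: ≈ 0.232143.
(Since a = 8 > μ = 1.857143, the bound 13/56 is < 1 and informative.)

P[X ≥ 8] ≤ 13/56 ≈ 0.232143.


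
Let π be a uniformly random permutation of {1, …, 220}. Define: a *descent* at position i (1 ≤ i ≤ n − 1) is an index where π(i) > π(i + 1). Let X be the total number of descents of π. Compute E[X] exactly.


Write X = Σ X_I over i = 1, …, 219, with X_I the indicator of one descent.
There are 219 indicators.
For each fixed i, the pair (π(i), π(i+1)) is a uniformly random ordered pair of distinct values from {1, …, 220}; by symmetry P[π(i) > π(i+1)] = 1/2.
By linearity: E[X] = 219 · (1/2) = (220 − 1) · (1/2) = 219/2 ≈ 109.50000.

E[X] = 219/2 = 109.50000.


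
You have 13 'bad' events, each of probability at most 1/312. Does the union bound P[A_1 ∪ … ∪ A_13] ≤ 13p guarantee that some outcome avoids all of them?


Union bound: P[∪_{i=1}^{13} A_i] ≤ Σ_i P[A_i] ≤ 13·p = 13·(1/312) = 1/24.
Numerically: 1/24 ≈ 0.04167.
Is 1/24 < 1? YES.
Since P[∪ A_i] ≤ 1/24 < 1, the complement has P[∩ A_i^c] ≥ 1 − 1/24 = 23/24 > 0, so some outcome avoids every A_i.

13·p = 1/24 ≈ 0.04167; existence CERTIFIED by the union bound.


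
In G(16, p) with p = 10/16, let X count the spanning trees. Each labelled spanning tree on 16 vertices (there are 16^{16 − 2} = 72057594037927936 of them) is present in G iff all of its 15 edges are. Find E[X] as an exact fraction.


K_16 has 16^{16 − 2} = 72057594037927936 labelled spanning trees.
For each such spanning tree H, let X_H = 1 if all 15 edges of H are present in G. Then P[X_H = 1] = p^{15} = (5/8)^{15} = 30517578125/35184372088832.
By linearity of expectation: E[X] = Σ_H E[X_H] = 72057594037927936 · p^{15} = 72057594037927936 · 30517578125/35184372088832 = 62500000000000.
Numerically: E[X] ≈ 6.25e+13.

E[X] = 72057594037927936 · (5/8)^{15} = 62500000000000 ≈ 6.25e+13.


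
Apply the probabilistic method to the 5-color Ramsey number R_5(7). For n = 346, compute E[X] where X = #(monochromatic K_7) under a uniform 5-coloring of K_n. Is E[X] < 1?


E[X] = C(346, 7) · 5^{1 − 21} = 110809404801480 · 5^{−20} = 110809404801480/95367431640625.
As a reduced fraction: E[X] = 22161880960296/19073486328125 ≈ 1.16192.
Is E[X] < 1? NO.
Since E[X] ≥ 1, the first-moment bound is inconclusive at n = 346; it does NOT by itself certify R_5(7) > 346.

E[X] = 22161880960296/19073486328125 ≈ 1.16192; E[X] ≥ 1; first-moment method inconclusive here.


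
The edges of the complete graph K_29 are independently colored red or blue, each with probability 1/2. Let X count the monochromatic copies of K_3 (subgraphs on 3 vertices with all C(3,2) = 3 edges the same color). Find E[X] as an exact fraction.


Let X = Σ_S X_S over the C(29, 3) = 3654 subsets S of size 3, where X_S = 1 if the K_3 on S is monochromatic.
For a fixed S, the K_3 on S has C(3, 2) = 3 edges. P[all 3 edges red] = (1/2)^3, and likewise for blue, so P[monochromatic] = 2·(1/2)^3 = 2^{1 − 3} = 1/4.
By linearity: E[X] = C(29, 3) · 2^{1 − 3} = 3654 · 1/4 = 1827/2.
Numerically: E[X] ≈ 913.50000.

E[X] = C(29,3)·2^(1−C(3,2)) = 1827/2 ≈ 913.50000.


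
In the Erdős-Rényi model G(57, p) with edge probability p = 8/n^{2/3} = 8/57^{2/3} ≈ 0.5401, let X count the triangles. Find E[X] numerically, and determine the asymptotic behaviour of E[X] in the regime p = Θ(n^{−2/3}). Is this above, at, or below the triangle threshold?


Number of potential triangles: C(57, 3) = 29260.
Each occurs with probability p³ ≈ (0.5401)³ ≈ 1.575869e-01.
By linearity: E[X] = C(57, 3)·p³ ≈ 29260 · 1.575869e-01 ≈ 4610.9942.
Since α = 2/3 < 1, p = c/n^{2/3} ≫ 1/n is above the triangle threshold p ~ 1/n. Asymptotically E[X] ~ (c³/6)·n^{3(1−α)} = (8³/6)·n^{1} → ∞; triangles are abundant w.h.p.

E[X] ≈ 4610.9942; in regime p = Θ(1/n^{2/3}) E[X] diverges (above the triangle threshold p ~ 1/n).


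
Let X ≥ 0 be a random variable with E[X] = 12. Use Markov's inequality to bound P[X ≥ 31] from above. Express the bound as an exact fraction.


μ = E[X] = 12, a = 31.
Markov: P[X ≥ 31] ≤ μ/a = (12)/31 = 12/31.
Numerically: ≈ 0.387097.
(Since a = 31 > μ = 12.000000, the bound 12/31 is < 1 and informative.)

P[X ≥ 31] ≤ 12/31 ≈ 0.387097.


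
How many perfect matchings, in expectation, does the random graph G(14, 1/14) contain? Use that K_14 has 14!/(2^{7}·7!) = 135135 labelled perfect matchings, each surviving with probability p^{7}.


K_14 has 14!/(2^{7}·7!) = 135135 labelled perfect matchings.
For each such perfect matching H, let X_H = 1 if all 7 edges of H are present in G. Then P[X_H = 1] = p^{7} = (1/14)^{7} = 1/105413504.
By linearity of expectation: E[X] = Σ_H E[X_H] = 135135 · p^{7} = 135135 · 1/105413504 = 19305/15059072.
Numerically: E[X] ≈ 0.001282.

E[X] = 135135 · (1/14)^{7} = 19305/15059072 ≈ 0.001282.
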